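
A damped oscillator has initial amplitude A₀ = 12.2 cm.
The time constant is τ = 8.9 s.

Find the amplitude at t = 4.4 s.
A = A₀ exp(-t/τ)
A = A₀ exp(−t/τ) = 12.2×exp(−4.4/8.9) = 7.441 cm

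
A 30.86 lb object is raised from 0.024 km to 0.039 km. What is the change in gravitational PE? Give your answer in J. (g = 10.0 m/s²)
ΔPE = mg(h₂ − h₁) = 14 kg × 10.0 m/s² × (39 − 24) m = 2100 J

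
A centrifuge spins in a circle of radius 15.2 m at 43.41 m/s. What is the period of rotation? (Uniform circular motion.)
T = 2πr/v = 2π×15.2/43.41 = 2.2 s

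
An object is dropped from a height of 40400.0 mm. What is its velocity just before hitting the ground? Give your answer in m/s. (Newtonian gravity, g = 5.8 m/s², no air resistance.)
v = √(2gh) (with unit conversion) = 21.65 m/s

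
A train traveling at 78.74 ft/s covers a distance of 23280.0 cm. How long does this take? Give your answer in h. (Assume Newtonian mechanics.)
t = d/v (with unit conversion) = 0.002694 h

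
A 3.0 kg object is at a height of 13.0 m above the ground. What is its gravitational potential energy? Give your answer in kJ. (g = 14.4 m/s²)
PE = mgh = 3 kg × 14.4 m/s² × 13 m = 561.6 J = 0.5616 kJ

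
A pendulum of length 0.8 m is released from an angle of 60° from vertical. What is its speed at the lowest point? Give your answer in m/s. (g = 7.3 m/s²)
h = L(1 − cosθ) = 0.8×(1 − cos60°) = 0.4 m
v = √(2gh) = √(2×7.3×0.4) = 2.417 m/s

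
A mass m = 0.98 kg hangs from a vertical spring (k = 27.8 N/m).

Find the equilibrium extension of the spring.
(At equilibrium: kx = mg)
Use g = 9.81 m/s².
x_eq = mg/k = 0.98×9.81/27.8 = 0.3458 m = 34.58 cm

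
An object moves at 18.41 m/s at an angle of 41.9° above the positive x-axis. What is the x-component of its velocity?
vₓ = v cos(θ) = 18.41 × cos(41.9°) = 13.7 m/s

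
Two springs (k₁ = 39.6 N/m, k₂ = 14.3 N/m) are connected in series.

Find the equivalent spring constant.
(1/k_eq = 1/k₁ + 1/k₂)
1/k_eq = 1/39.6 + 1/14.3 = 0.095183; k_eq = 10.51 N/m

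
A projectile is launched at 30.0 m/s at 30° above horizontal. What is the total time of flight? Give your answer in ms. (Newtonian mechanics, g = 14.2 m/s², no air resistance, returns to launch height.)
T = 2v₀sin(θ)/g (with unit conversion) = 2113.0 ms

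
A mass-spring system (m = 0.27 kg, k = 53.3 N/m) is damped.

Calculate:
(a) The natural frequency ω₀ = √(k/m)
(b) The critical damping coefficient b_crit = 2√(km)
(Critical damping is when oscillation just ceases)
ω₀ = √(k/m) = √(53.3/0.27) = 14.05 rad/s
b_crit = 2√(km) = 2√(53.3×0.27) = 7.587 kg/s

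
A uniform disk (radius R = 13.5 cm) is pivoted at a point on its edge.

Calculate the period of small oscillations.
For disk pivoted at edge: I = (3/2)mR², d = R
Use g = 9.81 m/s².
I/m = (3/2)R² = 0.02734 m²; d = R = 0.135 m
T = 2π√((3/2)R²/(gR)) = 2π√(3R/(2g)) = 0.9027 s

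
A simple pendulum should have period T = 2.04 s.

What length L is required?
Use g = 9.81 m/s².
T = 2π√(L/g) → L = g(T/2π)² = 9.81×(2.04/2π)² = 1.034 m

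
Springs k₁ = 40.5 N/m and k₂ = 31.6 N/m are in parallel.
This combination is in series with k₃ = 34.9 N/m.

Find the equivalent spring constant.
k₁₂ = k₁ + k₂ = 72.1 N/m (parallel)
1/k_eq = 1/k₁₂ + 1/k₃ → k_eq = 23.52 N/m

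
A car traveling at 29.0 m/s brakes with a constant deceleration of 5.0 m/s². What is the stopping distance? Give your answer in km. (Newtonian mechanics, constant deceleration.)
d = v₀² / (2a) (with unit conversion) = 0.0841 km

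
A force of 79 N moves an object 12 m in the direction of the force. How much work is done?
W = Fd = 79×12 = 948.0 J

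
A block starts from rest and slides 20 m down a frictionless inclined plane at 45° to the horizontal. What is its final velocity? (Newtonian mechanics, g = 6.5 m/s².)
a = g sin(θ) = 6.5 × sin(45°) = 4.6 m/s²
v = √(2ad) = √(2 × 4.6 × 20) = 13.56 m/s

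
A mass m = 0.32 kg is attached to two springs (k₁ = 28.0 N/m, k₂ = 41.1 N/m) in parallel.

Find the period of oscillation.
k_eq = k₁+k₂ = 69.1 N/m
T = 2π√(m/k_eq) = 2π√(0.32/69.1) = 0.4276 s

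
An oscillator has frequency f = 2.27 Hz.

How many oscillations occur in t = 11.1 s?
n = f×t = 2.27×11.1 = 25.2 oscillations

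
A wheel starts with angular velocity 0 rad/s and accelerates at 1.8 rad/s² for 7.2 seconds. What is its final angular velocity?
ω = ω₀ + αt = 0 + 1.8 × 7.2 = 12.96 rad/s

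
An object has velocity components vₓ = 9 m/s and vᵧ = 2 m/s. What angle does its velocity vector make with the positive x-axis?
θ = arctan(vᵧ/vₓ) = arctan(2/9) = 12.53°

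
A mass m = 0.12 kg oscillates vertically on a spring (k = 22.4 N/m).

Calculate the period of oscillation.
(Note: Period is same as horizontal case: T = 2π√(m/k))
T = 2π√(m/k) = 2π√(0.12/22.4) = 0.4599 s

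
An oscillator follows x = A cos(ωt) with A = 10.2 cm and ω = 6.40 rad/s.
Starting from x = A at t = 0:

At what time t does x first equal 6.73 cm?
cos(ωt) = x/A = 6.73/10.2 = 0.6598
ωt = arccos(0.6598) = 0.8502 rad
t = 0.8502/6.4 = 0.1328 s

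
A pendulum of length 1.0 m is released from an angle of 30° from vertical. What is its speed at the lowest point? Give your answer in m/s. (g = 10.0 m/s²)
h = L(1 − cosθ) = 1.0×(1 − cos30°) = 0.134 m
v = √(2gh) = √(2×10.0×0.134) = 1.637 m/s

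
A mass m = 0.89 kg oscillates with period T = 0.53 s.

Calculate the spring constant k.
T = 2π√(m/k) → k = m(2π/T)² = 0.89×(2π/0.53)² = 125.1 N/m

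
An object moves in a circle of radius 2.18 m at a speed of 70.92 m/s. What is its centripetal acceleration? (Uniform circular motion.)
a_c = v²/r = 70.92²/2.18 = 5029.65/2.18 = 2307.18 m/s²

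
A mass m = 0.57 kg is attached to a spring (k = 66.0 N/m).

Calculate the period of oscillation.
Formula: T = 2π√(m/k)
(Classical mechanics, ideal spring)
T = 2π√(m/k) = 2π√(0.57/66.0) = 0.5839 s; f = 1/T = 1.713 Hz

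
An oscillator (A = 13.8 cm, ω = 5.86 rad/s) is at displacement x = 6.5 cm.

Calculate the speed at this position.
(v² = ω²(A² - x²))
v = ω√(A² − x²) = 5.86×√(0.138² − 0.065²) = 0.7134 m/s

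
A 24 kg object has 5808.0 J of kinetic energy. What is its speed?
KE = ½mv² → v = √(2KE/m) = √(2×5808.0/24) = 22.0 m/s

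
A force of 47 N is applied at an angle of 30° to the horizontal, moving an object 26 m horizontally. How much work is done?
W = Fd cosθ = 47×26×cos(30°) = 1058.3 J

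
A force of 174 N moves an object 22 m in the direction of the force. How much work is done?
W = Fd = 174×22 = 3828.0 J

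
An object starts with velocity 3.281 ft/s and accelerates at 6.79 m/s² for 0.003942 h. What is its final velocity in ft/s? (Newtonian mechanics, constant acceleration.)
v = v₀ + at (with unit conversion) = 319.4 ft/s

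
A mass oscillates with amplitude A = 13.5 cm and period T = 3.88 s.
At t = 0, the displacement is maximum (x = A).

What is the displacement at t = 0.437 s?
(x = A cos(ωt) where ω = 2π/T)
ω = 2π/T = 2π/3.88 = 1.619 rad/s
x = A cos(ωt) = 13.5×cos(1.619×0.437) = 10.26 cm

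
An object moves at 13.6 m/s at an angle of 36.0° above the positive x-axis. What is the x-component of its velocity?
vₓ = v cos(θ) = 13.6 × cos(36.0°) = 11.0 m/s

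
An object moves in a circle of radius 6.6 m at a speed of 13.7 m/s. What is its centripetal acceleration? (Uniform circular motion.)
a_c = v²/r = 13.7²/6.6 = 187.69/6.6 = 28.44 m/s²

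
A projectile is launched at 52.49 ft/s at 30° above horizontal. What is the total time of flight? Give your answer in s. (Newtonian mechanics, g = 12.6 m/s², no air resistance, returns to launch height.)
T = 2v₀sin(θ)/g (with unit conversion) = 1.27 s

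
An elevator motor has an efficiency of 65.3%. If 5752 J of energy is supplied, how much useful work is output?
W_out = η × W_in = 0.653 × 5752 = 3756.1 J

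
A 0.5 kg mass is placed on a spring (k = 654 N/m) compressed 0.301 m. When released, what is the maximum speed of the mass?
½kx² = ½mv² → v = x√(k/m) = 0.301×√(654/0.5) = 10.89 m/s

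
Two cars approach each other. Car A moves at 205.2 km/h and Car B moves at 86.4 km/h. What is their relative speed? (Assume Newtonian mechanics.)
v_rel = v_A + v_B = 205.2 + 86.4 = 291.6 km/h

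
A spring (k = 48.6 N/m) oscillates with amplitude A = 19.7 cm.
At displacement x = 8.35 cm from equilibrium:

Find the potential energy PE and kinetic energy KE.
E_total = ½kA² = ½×48.6×(0.197)² = 0.9431 J
PE = ½kx² = ½×48.6×(0.0835)² = 0.1694 J
KE = E_total − PE = 0.7736 J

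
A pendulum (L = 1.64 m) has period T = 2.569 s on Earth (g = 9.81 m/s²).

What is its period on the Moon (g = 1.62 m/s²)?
T = 2π√(L/g), so T_moon/T_earth = √(g_earth/g_moon)
T_moon = 2π√(1.64/1.62) = 6.322 s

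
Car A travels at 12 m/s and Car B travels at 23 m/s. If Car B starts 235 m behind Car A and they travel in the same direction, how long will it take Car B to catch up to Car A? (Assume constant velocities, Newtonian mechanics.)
Relative speed: v_rel = 23 - 12 = 11 m/s
Time to catch: t = d₀/v_rel = 235/11 = 21.36 s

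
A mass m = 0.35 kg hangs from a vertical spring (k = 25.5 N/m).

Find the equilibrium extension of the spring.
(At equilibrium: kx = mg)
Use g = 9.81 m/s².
x_eq = mg/k = 0.35×9.81/25.5 = 0.1346 m = 13.46 cm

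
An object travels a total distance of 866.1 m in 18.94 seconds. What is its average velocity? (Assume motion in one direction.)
v_avg = Δd / Δt = 866.1 / 18.94 = 45.73 m/s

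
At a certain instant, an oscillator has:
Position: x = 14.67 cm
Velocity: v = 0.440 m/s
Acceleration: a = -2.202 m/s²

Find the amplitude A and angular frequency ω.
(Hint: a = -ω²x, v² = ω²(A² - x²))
a = −ω²x → ω = √(|a|/x) = √(2.202/0.1467) = 3.874 rad/s
v² = ω²(A² − x²) → A = √(x² + v²/ω²) = √(0.1467² + 0.44²/3.874²) = 0.1855 m = 18.55 cm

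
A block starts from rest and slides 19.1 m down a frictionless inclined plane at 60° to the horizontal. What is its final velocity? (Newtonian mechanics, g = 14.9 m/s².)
a = g sin(θ) = 14.9 × sin(60°) = 12.9 m/s²
v = √(2ad) = √(2 × 12.9 × 19.1) = 22.2 m/s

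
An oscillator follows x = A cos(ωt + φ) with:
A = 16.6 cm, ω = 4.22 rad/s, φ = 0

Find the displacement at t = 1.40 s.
x = A cos(ωt + φ) = 16.6×cos(4.22×1.4 + 0) = 15.45 cm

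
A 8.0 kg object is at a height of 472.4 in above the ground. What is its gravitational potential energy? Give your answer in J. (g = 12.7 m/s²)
PE = mgh = 8 kg × 12.7 m/s² × 12 m = 1219 J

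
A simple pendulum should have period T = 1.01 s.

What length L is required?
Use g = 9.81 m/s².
T = 2π√(L/g) → L = g(T/2π)² = 9.81×(1.01/2π)² = 0.2535 m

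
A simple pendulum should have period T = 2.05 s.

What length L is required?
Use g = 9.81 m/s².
T = 2π√(L/g) → L = g(T/2π)² = 9.81×(2.05/2π)² = 1.044 m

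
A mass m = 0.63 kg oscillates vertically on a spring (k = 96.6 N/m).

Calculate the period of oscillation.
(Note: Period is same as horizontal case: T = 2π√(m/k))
T = 2π√(m/k) = 2π√(0.63/96.6) = 0.5074 s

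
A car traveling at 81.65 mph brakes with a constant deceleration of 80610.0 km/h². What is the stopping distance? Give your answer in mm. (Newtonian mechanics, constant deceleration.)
d = v₀² / (2a) (with unit conversion) = 107100.0 mm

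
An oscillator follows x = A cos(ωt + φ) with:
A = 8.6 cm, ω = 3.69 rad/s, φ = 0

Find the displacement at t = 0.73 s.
x = A cos(ωt + φ) = 8.6×cos(3.69×0.73 + 0) = -7.752 cm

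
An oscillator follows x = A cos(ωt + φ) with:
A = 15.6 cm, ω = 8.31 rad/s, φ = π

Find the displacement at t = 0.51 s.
x = A cos(ωt + φ) = 15.6×cos(8.31×0.51 + π) = 7.125 cm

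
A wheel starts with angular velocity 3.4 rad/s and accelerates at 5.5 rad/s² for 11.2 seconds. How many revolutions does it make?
θ = ω₀t + ½αt² = 3.4×11.2 + ½×5.5×11.2² = 383.04 rad
Revolutions = θ/(2π) = 383.04/(2π) = 60.96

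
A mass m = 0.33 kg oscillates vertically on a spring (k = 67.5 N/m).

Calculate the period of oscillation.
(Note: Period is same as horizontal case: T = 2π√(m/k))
T = 2π√(m/k) = 2π√(0.33/67.5) = 0.4393 s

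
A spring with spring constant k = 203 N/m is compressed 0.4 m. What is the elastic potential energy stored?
PE = ½kx² = ½×203×0.4² = 16.24 J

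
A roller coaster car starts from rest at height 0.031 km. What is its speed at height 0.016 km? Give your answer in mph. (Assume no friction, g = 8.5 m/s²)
mgh₁ = ½mv₂² + mgh₂ → v₂ = √(2g(h₁−h₂)) = √(2×8.5×(31−16)) = 15.97 m/s = 35.72 mph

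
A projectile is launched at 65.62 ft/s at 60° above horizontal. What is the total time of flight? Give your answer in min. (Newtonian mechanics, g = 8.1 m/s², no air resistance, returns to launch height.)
T = 2v₀sin(θ)/g (with unit conversion) = 0.07128 min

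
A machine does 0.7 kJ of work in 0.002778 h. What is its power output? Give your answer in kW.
P = W/t = 700 J / 10 s = 69.99 W = 0.06999 kW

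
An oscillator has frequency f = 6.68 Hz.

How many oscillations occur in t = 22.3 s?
n = f×t = 6.68×22.3 = 149 oscillations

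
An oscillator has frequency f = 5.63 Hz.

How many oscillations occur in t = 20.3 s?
n = f×t = 5.63×20.3 = 114.3 oscillations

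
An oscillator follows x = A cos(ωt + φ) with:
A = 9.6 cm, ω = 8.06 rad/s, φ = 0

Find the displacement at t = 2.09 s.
x = A cos(ωt + φ) = 9.6×cos(8.06×2.09 + 0) = -4.031 cm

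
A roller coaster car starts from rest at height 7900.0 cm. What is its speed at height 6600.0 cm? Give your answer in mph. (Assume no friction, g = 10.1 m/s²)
mgh₁ = ½mv₂² + mgh₂ → v₂ = √(2g(h₁−h₂)) = √(2×10.1×(79−66)) = 16.2 m/s = 36.25 mph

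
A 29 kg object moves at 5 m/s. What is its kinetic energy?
KE = ½mv² = ½×29×5² = 362.5 J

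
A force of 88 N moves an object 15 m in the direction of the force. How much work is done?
W = Fd = 88×15 = 1320.0 J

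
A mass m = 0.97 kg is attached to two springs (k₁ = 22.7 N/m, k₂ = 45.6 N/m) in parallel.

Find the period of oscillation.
k_eq = k₁+k₂ = 68.3 N/m
T = 2π√(m/k_eq) = 2π√(0.97/68.3) = 0.7488 s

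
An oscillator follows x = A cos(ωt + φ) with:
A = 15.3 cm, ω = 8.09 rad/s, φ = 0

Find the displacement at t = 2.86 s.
x = A cos(ωt + φ) = 15.3×cos(8.09×2.86 + 0) = -6.302 cm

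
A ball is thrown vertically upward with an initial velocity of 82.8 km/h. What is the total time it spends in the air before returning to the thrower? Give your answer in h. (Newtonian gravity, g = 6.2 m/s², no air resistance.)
t_total = 2v₀/g (with unit conversion) = 0.002061 h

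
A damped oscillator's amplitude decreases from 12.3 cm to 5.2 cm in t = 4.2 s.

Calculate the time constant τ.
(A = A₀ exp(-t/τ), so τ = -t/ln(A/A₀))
A/A₀ = 5.2/12.3 = 0.4228; ln(A/A₀) = -0.8609
τ = −t/ln(A/A₀) = −4.2/-0.8609 = 4.878 s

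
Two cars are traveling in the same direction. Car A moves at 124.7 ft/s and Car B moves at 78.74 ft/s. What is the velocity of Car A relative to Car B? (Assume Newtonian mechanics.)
v_rel = v_A - v_B = 124.7 - 78.74 = 45.96 ft/s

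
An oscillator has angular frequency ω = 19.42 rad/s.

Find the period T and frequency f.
T = 2π/ω = 2π/19.42 = 0.3235 s; f = ω/2π = 3.091 Hz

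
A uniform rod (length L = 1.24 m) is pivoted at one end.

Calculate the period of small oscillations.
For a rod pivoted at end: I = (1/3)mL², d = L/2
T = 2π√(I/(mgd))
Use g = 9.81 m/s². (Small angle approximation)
I/m = (1/3)L² = 0.5125 m²; d = L/2 = 0.62 m
T = 2π√(I/(mgd)) = 2π√(0.5125/(9.81×0.62)) = 1.824 s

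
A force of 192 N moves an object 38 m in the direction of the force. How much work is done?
W = Fd = 192×38 = 7296.0 J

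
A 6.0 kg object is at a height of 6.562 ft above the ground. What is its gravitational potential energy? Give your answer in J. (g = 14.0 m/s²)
PE = mgh = 6 kg × 14.0 m/s² × 2 m = 168 J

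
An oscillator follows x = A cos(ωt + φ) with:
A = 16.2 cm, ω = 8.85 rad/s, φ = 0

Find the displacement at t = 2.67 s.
x = A cos(ωt + φ) = 16.2×cos(8.85×2.67 + 0) = 1.094 cm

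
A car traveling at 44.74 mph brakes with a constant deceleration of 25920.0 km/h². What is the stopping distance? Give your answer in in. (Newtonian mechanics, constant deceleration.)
d = v₀² / (2a) (with unit conversion) = 3937.0 in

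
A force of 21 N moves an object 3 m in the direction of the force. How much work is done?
W = Fd = 21×3 = 63.0 J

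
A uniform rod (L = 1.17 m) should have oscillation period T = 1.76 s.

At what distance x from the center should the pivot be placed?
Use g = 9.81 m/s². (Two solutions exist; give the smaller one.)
T = 2π√((L²/12 + x²)/(gx)). Let c = T²g/(4π²) = 0.7697.
x² − cx + L²/12 = 0 → x = (c − √(c² − L²/3))/2 = 0.2004 m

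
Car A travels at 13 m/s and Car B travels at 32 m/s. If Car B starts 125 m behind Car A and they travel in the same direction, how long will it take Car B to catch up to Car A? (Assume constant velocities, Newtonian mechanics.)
Relative speed: v_rel = 32 - 13 = 19 m/s
Time to catch: t = d₀/v_rel = 125/19 = 6.58 s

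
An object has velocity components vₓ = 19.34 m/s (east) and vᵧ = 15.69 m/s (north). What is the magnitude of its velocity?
|v| = √(vₓ² + vᵧ²) = √(19.34² + 15.69²) = √(620.212) = 24.9 m/s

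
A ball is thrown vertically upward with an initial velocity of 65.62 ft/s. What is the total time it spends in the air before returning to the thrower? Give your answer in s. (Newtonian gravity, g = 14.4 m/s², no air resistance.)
t_total = 2v₀/g (with unit conversion) = 2.778 s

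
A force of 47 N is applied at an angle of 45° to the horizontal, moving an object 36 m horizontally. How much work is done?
W = Fd cosθ = 47×36×cos(45°) = 1196.4 J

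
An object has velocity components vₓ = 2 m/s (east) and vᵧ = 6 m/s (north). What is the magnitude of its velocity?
|v| = √(vₓ² + vᵧ²) = √(2² + 6²) = √(40) = 6.32 m/s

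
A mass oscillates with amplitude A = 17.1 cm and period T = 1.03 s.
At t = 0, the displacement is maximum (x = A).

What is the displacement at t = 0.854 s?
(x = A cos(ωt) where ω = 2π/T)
ω = 2π/T = 2π/1.03 = 6.1 rad/s
x = A cos(ωt) = 17.1×cos(6.1×0.854) = 8.156 cm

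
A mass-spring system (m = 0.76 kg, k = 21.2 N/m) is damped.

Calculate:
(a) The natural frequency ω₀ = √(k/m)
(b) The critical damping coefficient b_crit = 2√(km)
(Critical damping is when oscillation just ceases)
ω₀ = √(k/m) = √(21.2/0.76) = 5.282 rad/s
b_crit = 2√(km) = 2√(21.2×0.76) = 8.028 kg/s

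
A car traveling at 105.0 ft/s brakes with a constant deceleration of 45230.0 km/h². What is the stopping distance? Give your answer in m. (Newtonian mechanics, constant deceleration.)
d = v₀² / (2a) (with unit conversion) = 146.7 m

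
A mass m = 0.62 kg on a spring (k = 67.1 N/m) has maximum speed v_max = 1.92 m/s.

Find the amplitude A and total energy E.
½mv²_max = ½kA² → A = v_max√(m/k) = 1.92×√(0.62/67.1) = 0.1846 m = 18.46 cm
E = ½mv²_max = ½×0.62×1.92² = 1.143 J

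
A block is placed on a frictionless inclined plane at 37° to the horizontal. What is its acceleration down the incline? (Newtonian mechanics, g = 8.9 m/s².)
a = g sin(θ) = 8.9 × sin(37°) = 8.9 × 0.6018 = 5.36 m/s²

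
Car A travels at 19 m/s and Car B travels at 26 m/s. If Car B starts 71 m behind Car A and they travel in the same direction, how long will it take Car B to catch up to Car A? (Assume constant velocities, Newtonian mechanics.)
Relative speed: v_rel = 26 - 19 = 7 m/s
Time to catch: t = d₀/v_rel = 71/7 = 10.14 s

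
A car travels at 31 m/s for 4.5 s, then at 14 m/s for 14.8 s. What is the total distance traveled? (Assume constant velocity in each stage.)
d₁ = v₁t₁ = 31 × 4.5 = 139.5 m
d₂ = v₂t₂ = 14 × 14.8 = 207.2 m
d_total = 139.5 + 207.2 = 346.7 m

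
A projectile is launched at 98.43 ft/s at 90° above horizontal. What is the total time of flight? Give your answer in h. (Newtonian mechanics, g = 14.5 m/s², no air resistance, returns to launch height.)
T = 2v₀sin(θ)/g (with unit conversion) = 0.001149 h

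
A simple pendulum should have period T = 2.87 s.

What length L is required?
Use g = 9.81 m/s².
T = 2π√(L/g) → L = g(T/2π)² = 9.81×(2.87/2π)² = 2.047 m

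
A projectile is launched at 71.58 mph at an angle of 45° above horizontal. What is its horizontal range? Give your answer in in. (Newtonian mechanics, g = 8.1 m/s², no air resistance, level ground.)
R = v₀² sin(2θ) / g (with unit conversion) = 4977.0 in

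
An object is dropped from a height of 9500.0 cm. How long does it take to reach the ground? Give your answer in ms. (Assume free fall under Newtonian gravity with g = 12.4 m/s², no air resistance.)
t = √(2h/g) (with unit conversion) = 3914.0 ms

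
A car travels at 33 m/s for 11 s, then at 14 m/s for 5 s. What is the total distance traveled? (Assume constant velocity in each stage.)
d₁ = v₁t₁ = 33 × 11 = 363 m
d₂ = v₂t₂ = 14 × 5 = 70 m
d_total = 363 + 70 = 433 m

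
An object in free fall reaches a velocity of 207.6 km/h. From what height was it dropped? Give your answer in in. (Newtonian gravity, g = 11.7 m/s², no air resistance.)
h = v²/(2g) (with unit conversion) = 5595.0 in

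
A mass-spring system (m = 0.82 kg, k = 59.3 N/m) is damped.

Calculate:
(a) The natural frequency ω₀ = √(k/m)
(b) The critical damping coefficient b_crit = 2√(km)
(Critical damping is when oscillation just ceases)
ω₀ = √(k/m) = √(59.3/0.82) = 8.504 rad/s
b_crit = 2√(km) = 2√(59.3×0.82) = 13.95 kg/s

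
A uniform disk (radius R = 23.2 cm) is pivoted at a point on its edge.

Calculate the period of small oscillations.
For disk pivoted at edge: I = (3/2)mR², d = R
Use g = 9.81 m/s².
I/m = (3/2)R² = 0.08074 m²; d = R = 0.232 m
T = 2π√((3/2)R²/(gR)) = 2π√(3R/(2g)) = 1.183 s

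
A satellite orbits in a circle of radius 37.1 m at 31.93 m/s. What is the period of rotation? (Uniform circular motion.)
T = 2πr/v = 2π×37.1/31.93 = 7.3 s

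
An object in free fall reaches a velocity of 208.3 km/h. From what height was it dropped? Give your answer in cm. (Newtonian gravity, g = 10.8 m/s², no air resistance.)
h = v²/(2g) (with unit conversion) = 15500.0 cm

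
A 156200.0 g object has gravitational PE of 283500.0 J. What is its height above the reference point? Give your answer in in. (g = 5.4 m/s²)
PE = mgh → h = PE/(mg) = 2.835e+05 J / (156.2 kg × 5.4 m/s²) = 336.1 m = 13230.0 in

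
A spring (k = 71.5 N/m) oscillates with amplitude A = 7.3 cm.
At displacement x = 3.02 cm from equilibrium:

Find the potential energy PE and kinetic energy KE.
E_total = ½kA² = ½×71.5×(0.073)² = 0.1905 J
PE = ½kx² = ½×71.5×(0.0302)² = 0.03261 J
KE = E_total − PE = 0.1579 J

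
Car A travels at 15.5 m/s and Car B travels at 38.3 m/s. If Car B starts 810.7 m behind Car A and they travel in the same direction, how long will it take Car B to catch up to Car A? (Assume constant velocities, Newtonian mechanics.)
Relative speed: v_rel = 38.3 - 15.5 = 22.8 m/s
Time to catch: t = d₀/v_rel = 810.7/22.8 = 35.56 s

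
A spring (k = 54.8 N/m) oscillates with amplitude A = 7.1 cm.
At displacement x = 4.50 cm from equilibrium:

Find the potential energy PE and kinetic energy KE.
E_total = ½kA² = ½×54.8×(0.071)² = 0.1381 J
PE = ½kx² = ½×54.8×(0.045)² = 0.05548 J
KE = E_total − PE = 0.08264 J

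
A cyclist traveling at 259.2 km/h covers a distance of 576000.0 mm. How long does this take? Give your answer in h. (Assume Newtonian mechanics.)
t = d/v (with unit conversion) = 0.002222 h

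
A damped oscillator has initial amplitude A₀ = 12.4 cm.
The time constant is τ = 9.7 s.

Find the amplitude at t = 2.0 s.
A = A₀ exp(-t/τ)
A = A₀ exp(−t/τ) = 12.4×exp(−2.0/9.7) = 10.09 cm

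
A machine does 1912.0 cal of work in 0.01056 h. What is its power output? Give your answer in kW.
P = W/t = 8000 J / 38.02 s = 210.4 W = 0.2104 kW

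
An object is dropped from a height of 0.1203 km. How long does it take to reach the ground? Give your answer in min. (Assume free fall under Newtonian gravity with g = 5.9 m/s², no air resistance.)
t = √(2h/g) (with unit conversion) = 0.1064 min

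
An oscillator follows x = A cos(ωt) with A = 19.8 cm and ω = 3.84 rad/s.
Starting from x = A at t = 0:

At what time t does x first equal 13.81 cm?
cos(ωt) = x/A = 13.81/19.8 = 0.6975
ωt = arccos(0.6975) = 0.7989 rad
t = 0.7989/3.84 = 0.2081 s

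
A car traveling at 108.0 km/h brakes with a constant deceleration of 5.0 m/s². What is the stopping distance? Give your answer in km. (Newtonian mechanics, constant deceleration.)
d = v₀² / (2a) (with unit conversion) = 0.09 km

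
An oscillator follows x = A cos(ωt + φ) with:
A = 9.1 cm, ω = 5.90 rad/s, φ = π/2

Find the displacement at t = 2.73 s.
x = A cos(ωt + φ) = 9.1×cos(5.9×2.73 + π/2) = 3.536 cm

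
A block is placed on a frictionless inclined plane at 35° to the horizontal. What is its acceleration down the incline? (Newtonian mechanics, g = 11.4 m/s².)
a = g sin(θ) = 11.4 × sin(35°) = 11.4 × 0.5736 = 6.54 m/s²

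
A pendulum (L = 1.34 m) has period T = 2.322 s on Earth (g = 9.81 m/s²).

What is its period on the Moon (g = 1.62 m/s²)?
T = 2π√(L/g), so T_moon/T_earth = √(g_earth/g_moon)
T_moon = 2π√(1.34/1.62) = 5.714 s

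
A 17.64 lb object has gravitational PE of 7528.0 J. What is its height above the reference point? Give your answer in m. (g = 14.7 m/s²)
PE = mgh → h = PE/(mg) = 7528 J / (8.001 kg × 14.7 m/s²) = 64 m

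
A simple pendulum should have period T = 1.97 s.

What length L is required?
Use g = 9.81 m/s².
T = 2π√(L/g) → L = g(T/2π)² = 9.81×(1.97/2π)² = 0.9644 m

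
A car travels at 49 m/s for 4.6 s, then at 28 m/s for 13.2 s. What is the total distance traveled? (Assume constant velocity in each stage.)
d₁ = v₁t₁ = 49 × 4.6 = 225.4 m
d₂ = v₂t₂ = 28 × 13.2 = 369.6 m
d_total = 225.4 + 369.6 = 595.0 m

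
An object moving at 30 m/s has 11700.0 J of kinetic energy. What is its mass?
KE = ½mv² → m = 2KE/v² = 2×11700.0/30² = 26.0 kg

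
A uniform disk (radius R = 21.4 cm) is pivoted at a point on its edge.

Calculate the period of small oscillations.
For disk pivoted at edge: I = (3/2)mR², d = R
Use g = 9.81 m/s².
I/m = (3/2)R² = 0.06869 m²; d = R = 0.214 m
T = 2π√((3/2)R²/(gR)) = 2π√(3R/(2g)) = 1.137 s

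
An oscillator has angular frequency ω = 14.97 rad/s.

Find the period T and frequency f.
T = 2π/ω = 2π/14.97 = 0.4197 s; f = ω/2π = 2.383 Hz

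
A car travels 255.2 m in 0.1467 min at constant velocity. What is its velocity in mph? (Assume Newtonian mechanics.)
v = d/t (with unit conversion) = 64.86 mph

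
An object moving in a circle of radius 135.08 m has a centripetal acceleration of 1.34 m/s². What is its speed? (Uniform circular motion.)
v = √(a_c × r) = √(1.34 × 135.08) = 13.45 m/s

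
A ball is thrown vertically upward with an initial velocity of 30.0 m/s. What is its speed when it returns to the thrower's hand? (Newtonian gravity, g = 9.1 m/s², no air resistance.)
By conservation of energy, the ball returns at the same speed = 30.0 m/s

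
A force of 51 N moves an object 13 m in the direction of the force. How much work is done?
W = Fd = 51×13 = 663.0 J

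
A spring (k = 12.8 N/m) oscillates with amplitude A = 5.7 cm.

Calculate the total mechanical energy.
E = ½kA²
E = ½kA² = ½×12.8×(0.057)² = 0.02079 J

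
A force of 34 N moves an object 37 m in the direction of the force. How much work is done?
W = Fd = 34×37 = 1258.0 J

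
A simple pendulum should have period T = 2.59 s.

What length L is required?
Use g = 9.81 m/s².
T = 2π√(L/g) → L = g(T/2π)² = 9.81×(2.59/2π)² = 1.667 m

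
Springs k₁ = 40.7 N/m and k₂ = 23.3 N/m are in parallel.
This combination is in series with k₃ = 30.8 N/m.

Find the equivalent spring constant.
k₁₂ = k₁ + k₂ = 64 N/m (parallel)
1/k_eq = 1/k₁₂ + 1/k₃ → k_eq = 20.79 N/m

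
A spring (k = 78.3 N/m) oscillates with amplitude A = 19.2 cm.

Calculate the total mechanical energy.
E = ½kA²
E = ½kA² = ½×78.3×(0.192)² = 1.443 J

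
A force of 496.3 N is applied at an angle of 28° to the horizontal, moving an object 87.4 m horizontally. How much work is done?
W = Fd cosθ = 496.3×87.4×cos(28°) = 38299.0 J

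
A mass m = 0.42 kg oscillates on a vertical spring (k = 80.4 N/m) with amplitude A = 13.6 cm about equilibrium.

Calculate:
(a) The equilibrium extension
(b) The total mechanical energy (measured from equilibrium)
x_eq = mg/k = 0.42×9.81/80.4 = 0.05125 m = 5.125 cm
E = ½kA² = ½×80.4×(0.136)² = 0.7435 J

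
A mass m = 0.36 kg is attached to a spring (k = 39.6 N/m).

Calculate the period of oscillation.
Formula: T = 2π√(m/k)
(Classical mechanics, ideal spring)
T = 2π√(m/k) = 2π√(0.36/39.6) = 0.5991 s; f = 1/T = 1.669 Hz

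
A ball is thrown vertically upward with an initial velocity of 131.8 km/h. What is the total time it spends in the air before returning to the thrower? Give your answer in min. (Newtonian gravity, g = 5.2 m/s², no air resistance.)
t_total = 2v₀/g (with unit conversion) = 0.2347 min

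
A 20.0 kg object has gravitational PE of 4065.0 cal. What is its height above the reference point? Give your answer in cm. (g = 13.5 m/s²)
PE = mgh → h = PE/(mg) = 1.701e+04 J / (20 kg × 13.5 m/s²) = 62.99 m = 6299.0 cm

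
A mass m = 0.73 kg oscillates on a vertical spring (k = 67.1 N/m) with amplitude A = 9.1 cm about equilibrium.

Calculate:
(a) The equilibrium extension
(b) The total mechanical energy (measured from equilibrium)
x_eq = mg/k = 0.73×9.81/67.1 = 0.1067 m = 10.67 cm
E = ½kA² = ½×67.1×(0.091)² = 0.2778 J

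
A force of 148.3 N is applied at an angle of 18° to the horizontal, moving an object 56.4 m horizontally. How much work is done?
W = Fd cosθ = 148.3×56.4×cos(18°) = 7954.8 J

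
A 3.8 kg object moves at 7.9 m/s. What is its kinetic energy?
KE = ½mv² = ½×3.8×7.9² = 118.579 J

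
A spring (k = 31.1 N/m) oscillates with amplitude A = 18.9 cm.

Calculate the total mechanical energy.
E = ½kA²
E = ½kA² = ½×31.1×(0.189)² = 0.5555 J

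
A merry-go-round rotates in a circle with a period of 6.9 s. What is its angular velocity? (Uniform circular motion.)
ω = 2π/T = 2π/6.9 = 0.9106 rad/s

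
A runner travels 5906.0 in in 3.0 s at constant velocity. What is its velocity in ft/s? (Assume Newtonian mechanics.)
v = d/t (with unit conversion) = 164.1 ft/s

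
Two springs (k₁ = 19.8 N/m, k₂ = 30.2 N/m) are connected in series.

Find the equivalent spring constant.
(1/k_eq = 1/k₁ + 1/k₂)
1/k_eq = 1/19.8 + 1/30.2 = 0.083618; k_eq = 11.96 N/m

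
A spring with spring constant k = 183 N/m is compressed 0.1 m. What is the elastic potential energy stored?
PE = ½kx² = ½×183×0.1² = 0.915 J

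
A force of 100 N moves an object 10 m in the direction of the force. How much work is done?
W = Fd = 100×10 = 1000.0 J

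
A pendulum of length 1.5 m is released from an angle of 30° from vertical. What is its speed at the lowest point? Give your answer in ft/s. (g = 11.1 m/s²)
h = L(1 − cosθ) = 1.5×(1 − cos30°) = 0.201 m
v = √(2gh) = √(2×11.1×0.201) = 2.112 m/s = 6.93 ft/s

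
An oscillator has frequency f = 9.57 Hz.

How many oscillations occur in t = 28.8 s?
n = f×t = 9.57×28.8 = 275.6 oscillations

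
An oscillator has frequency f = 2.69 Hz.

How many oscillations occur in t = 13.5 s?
n = f×t = 2.69×13.5 = 36.31 oscillations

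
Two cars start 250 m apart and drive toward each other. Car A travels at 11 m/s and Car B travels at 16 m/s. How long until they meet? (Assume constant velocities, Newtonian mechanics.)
Combined speed: v_combined = 11 + 16 = 27 m/s
Time to meet: t = d/27 = 250/27 = 9.26 s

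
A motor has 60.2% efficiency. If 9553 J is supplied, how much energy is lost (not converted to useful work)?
W_out = η × W_in = 0.602×9553 = 5750.9 J
W_lost = W_in − W_out = 9553 − 5750.9 = 3802.1 J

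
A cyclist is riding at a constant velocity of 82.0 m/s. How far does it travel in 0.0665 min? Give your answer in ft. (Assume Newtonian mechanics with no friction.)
d = vt (with unit conversion) = 1073.0 ft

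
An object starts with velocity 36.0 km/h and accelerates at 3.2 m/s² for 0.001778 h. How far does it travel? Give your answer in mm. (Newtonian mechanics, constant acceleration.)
d = v₀t + ½at² (with unit conversion) = 129600.0 mm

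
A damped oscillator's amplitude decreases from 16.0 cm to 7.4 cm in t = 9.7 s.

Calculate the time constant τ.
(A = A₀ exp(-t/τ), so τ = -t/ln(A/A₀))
A/A₀ = 7.4/16.0 = 0.4625; ln(A/A₀) = -0.7711
τ = −t/ln(A/A₀) = −9.7/-0.7711 = 12.58 s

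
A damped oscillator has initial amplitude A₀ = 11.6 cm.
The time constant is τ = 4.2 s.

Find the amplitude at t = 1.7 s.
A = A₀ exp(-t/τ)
A = A₀ exp(−t/τ) = 11.6×exp(−1.7/4.2) = 7.739 cm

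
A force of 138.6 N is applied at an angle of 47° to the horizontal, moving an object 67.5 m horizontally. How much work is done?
W = Fd cosθ = 138.6×67.5×cos(47°) = 6380.4 J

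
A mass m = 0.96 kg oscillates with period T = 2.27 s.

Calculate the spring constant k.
T = 2π√(m/k) → k = m(2π/T)² = 0.96×(2π/2.27)² = 7.355 N/m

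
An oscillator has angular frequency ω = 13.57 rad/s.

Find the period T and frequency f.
T = 2π/ω = 2π/13.57 = 0.463 s; f = ω/2π = 2.16 Hz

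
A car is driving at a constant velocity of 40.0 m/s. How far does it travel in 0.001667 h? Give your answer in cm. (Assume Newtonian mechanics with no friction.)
d = vt (with unit conversion) = 24000.0 cm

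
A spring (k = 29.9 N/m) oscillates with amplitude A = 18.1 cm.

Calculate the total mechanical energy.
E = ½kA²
E = ½kA² = ½×29.9×(0.181)² = 0.4898 J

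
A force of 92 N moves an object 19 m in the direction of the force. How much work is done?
W = Fd = 92×19 = 1748.0 J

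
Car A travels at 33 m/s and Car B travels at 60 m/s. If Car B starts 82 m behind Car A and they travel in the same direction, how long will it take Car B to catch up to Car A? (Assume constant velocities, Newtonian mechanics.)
Relative speed: v_rel = 60 - 33 = 27 m/s
Time to catch: t = d₀/v_rel = 82/27 = 3.04 s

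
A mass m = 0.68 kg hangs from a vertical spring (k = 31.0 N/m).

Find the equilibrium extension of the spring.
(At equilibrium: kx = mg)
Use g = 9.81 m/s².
x_eq = mg/k = 0.68×9.81/31.0 = 0.2152 m = 21.52 cm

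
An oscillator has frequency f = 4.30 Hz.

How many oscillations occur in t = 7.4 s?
n = f×t = 4.3×7.4 = 31.82 oscillations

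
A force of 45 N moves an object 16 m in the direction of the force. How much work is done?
W = Fd = 45×16 = 720.0 J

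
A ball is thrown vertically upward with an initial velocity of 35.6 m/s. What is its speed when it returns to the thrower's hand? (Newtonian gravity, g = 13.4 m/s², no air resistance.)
By conservation of energy, the ball returns at the same speed = 35.6 m/s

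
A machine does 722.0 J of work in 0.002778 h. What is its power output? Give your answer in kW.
P = W/t = 722 J / 10 s = 72.19 W = 0.07219 kW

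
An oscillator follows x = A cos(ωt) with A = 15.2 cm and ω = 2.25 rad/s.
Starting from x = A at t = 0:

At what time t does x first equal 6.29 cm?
cos(ωt) = x/A = 6.29/15.2 = 0.4138
ωt = arccos(0.4138) = 1.144 rad
t = 1.144/2.25 = 0.5085 s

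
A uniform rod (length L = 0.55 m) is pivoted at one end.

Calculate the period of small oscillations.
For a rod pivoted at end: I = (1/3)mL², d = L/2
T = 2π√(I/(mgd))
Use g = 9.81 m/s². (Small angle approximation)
I/m = (1/3)L² = 0.1008 m²; d = L/2 = 0.275 m
T = 2π√(I/(mgd)) = 2π√(0.1008/(9.81×0.275)) = 1.215 s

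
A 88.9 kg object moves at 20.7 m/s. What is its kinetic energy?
KE = ½mv² = ½×88.9×20.7² = 19046.38 J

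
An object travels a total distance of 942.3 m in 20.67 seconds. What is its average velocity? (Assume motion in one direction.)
v_avg = Δd / Δt = 942.3 / 20.67 = 45.59 m/s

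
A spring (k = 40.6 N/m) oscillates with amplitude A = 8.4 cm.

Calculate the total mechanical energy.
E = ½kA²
E = ½kA² = ½×40.6×(0.084)² = 0.1432 J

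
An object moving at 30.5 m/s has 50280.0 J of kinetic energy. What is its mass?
KE = ½mv² → m = 2KE/v² = 2×50280.0/30.5² = 108.1 kg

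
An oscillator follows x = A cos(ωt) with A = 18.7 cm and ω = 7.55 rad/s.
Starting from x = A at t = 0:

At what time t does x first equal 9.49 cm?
cos(ωt) = x/A = 9.49/18.7 = 0.5075
ωt = arccos(0.5075) = 1.039 rad
t = 1.039/7.55 = 0.1376 s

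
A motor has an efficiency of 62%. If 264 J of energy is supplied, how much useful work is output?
W_out = η × W_in = 0.62 × 264 = 163.68 J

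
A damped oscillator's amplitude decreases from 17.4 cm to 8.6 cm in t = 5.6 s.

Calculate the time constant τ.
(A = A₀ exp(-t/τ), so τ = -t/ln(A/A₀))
A/A₀ = 8.6/17.4 = 0.4943; ln(A/A₀) = -0.7047
τ = −t/ln(A/A₀) = −5.6/-0.7047 = 7.947 s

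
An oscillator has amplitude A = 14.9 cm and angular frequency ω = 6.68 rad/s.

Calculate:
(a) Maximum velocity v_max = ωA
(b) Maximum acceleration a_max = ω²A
v_max = ωA = 6.68×0.149 = 0.9953 m/s
a_max = ω²A = 6.68²×0.149 = 6.649 m/s²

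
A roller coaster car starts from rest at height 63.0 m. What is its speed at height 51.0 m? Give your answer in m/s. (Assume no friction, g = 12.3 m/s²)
mgh₁ = ½mv₂² + mgh₂ → v₂ = √(2g(h₁−h₂)) = √(2×12.3×(63−51)) = 17.18 m/s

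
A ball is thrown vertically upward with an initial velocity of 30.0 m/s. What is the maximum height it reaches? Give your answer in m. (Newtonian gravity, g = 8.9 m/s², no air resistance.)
h_max = v₀²/(2g) = 50.56 m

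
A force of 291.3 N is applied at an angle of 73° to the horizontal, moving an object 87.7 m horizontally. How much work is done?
W = Fd cosθ = 291.3×87.7×cos(73°) = 7469.2 J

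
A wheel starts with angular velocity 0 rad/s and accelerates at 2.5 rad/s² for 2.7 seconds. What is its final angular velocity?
ω = ω₀ + αt = 0 + 2.5 × 2.7 = 6.75 rad/s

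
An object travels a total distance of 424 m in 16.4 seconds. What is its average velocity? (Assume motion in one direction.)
v_avg = Δd / Δt = 424 / 16.4 = 25.85 m/s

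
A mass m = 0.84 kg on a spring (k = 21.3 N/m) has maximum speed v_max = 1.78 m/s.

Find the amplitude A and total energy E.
½mv²_max = ½kA² → A = v_max√(m/k) = 1.78×√(0.84/21.3) = 0.3535 m = 35.35 cm
E = ½mv²_max = ½×0.84×1.78² = 1.331 J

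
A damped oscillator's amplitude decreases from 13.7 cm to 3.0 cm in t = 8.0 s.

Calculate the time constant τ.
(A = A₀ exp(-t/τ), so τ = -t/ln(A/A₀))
A/A₀ = 3.0/13.7 = 0.219; ln(A/A₀) = -1.519
τ = −t/ln(A/A₀) = −8.0/-1.519 = 5.267 s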